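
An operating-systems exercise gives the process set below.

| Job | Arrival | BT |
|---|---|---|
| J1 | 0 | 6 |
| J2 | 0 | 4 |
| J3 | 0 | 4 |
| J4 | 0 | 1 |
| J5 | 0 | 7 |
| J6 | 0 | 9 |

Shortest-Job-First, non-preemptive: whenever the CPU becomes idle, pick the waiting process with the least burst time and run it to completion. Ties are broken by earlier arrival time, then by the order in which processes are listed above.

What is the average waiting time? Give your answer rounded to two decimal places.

8.67

Gantt: | J4 0-1 | J2 1-5 | J3 5-9 | J1 9-15 | J5 15-22 | J6 22-31 |
Completion: J1=15  J2=5  J3=9  J4=1  J5=22  J6=31
Waiting times: J1=9, J2=1, J3=5, J4=0, J5=15, J6=22
Average waiting = (9+1+5+0+15+22) / 6 = 52/6 = 8.67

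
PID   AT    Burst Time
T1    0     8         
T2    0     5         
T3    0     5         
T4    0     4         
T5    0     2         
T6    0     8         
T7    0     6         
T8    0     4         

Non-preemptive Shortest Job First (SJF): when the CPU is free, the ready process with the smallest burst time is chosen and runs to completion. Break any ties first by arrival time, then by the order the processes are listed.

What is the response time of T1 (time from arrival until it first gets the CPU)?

Timeline: | T5 0-2 | T4 2-6 | T8 6-10 | T2 10-15 | T3 15-20 | T7 20-26 | T1 26-34 | T6 34-42 |
Completion: T1=34  T2=15  T3=20  T4=6  T5=2  T6=42  T7=26  T8=10
Turnaround (C−A): T1=34  T2=15  T3=20  T4=6  T5=2  T6=42  T7=26  T8=10
Response(T1) = first start − arrival = 26 − 0 = 26

26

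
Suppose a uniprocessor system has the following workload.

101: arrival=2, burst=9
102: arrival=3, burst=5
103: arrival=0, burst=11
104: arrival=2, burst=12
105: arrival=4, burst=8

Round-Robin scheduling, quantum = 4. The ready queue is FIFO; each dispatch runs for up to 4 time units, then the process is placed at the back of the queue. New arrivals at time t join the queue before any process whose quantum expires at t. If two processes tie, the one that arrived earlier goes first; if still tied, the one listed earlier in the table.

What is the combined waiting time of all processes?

140

Timeline: | 103 0-4 | 101 4-8 | 104 8-12 | 102 12-16 | 105 16-20 | 103 20-24 | 101 24-28 | 104 28-32 | 102 32-33 | 105 33-37 | 103 37-40 | 101 40-41 | 104 41-45 |
Completion: 101=41  102=33  103=40  104=45  105=37
Turnaround (C−A): 101=39  102=30  103=40  104=43  105=33
Waiting = turnaround − burst: 101=30, 102=25, 103=29, 104=31, 105=25
Total waiting = 30 + 25 + 29 + 31 + 25 = 140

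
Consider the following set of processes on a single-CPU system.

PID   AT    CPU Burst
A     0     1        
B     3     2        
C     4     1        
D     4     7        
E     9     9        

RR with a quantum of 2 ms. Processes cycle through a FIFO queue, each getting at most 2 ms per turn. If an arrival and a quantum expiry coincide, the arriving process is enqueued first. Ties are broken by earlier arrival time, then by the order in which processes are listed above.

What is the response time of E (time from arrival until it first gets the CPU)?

Gantt: | A 0-1 | idle 1-3 | B 3-5 | C 5-6 | D 6-10 | E 10-12 | D 12-14 | E 14-16 | D 16-17 | E 17-22 |
Completion: A=1  B=5  C=6  D=17  E=22
Turnaround (C−A): A=1  B=2  C=2  D=13  E=13
Response(E) = first start − arrival = 10 − 9 = 1

1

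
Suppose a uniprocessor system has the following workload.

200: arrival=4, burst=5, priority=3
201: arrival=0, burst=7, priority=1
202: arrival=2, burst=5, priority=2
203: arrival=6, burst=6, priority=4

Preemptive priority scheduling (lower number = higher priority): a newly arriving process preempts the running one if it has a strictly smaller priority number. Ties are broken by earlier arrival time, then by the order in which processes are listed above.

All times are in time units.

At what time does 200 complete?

17

Timeline: | 201 0-7 | 202 7-12 | 200 12-17 | 203 17-23 |
Completion: 200=17  201=7  202=12  203=23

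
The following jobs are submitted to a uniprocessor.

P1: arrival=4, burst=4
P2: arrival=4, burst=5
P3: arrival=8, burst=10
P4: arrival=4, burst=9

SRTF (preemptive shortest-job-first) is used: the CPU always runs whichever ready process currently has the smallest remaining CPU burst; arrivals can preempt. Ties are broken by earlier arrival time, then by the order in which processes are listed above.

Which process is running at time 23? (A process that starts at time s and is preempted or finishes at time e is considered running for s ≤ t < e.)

P3

Timeline: | idle 0-4 | P1 4-8 | P2 8-13 | P4 13-22 | P3 22-32 |
Completion: P1=8  P2=13  P3=32  P4=22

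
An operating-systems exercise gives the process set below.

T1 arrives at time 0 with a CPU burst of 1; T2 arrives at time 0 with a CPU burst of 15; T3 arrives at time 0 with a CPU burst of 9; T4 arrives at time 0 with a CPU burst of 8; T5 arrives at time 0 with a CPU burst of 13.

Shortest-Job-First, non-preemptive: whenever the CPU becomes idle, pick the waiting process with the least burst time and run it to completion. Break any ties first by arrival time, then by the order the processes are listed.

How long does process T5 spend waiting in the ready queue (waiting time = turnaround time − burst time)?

18

Schedule: | T1 0-1 | T4 1-9 | T3 9-18 | T5 18-31 | T2 31-46 |
Completion: T1=1  T2=46  T3=18  T4=9  T5=31
Turnaround (C−A): T1=1  T2=46  T3=18  T4=9  T5=31
Waiting(T5) = turnaround − burst = 31 − 13 = 18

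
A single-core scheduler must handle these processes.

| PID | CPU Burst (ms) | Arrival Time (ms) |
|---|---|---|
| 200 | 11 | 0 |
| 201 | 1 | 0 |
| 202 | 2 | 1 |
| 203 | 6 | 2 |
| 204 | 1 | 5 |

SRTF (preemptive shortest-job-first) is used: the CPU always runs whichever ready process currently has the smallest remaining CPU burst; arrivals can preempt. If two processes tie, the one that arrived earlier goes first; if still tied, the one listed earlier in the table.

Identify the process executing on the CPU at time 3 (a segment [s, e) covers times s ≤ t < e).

Schedule: | 201 0-1 | 202 1-3 | 203 3-5 | 204 5-6 | 203 6-10 | 200 10-21 |
Completion: 200=21  201=1  202=3  203=10  204=6
Turnaround (C−A): 200=21  201=1  202=2  203=8  204=1

203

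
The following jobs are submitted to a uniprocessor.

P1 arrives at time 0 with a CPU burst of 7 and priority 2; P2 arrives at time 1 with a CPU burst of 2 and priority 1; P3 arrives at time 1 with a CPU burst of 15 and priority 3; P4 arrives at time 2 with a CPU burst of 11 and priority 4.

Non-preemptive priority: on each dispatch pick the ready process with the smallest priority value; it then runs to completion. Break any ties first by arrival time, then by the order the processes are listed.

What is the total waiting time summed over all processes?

Gantt: | P1 0-7 | P2 7-9 | P3 9-24 | P4 24-35 |
Completion: P1=7  P2=9  P3=24  P4=35
Waiting = turnaround − burst: P1=0, P2=6, P3=8, P4=22
Total waiting = 0 + 6 + 8 + 22 = 36

36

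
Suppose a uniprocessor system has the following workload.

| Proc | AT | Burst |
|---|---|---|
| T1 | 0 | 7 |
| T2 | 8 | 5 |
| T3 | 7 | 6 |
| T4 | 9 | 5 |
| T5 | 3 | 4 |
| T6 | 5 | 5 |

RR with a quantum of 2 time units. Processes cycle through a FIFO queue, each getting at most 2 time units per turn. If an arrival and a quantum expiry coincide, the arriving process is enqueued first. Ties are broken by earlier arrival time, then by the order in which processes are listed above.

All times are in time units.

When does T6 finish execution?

28

Gantt: | T1 0-4 | T5 4-6 | T1 6-8 | T6 8-10 | T5 10-12 | T3 12-14 | T2 14-16 | T1 16-17 | T4 17-19 | T6 19-21 | T3 21-23 | T2 23-25 | T4 25-27 | T6 27-28 | T3 28-30 | T2 30-31 | T4 31-32 |
Completion: T1=17  T2=31  T3=30  T4=32  T5=12  T6=28
Turnaround (C−A): T1=17  T2=23  T3=23  T4=23  T5=9  T6=23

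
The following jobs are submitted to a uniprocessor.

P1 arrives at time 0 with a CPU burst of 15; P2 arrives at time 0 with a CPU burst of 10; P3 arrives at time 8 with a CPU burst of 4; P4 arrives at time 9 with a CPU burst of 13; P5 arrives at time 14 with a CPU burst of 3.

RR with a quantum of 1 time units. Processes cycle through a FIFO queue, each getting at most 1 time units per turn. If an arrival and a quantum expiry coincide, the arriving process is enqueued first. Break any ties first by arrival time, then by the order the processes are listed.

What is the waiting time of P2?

22

Gantt: | P1 0-1 | P2 1-2 | P1 2-3 | P2 3-4 | P1 4-5 | P2 5-6 | P1 6-7 | P2 7-8 | P1 8-9 | P3 9-10 | P2 10-11 | P4 11-12 | P1 12-13 | P3 13-14 | P2 14-15 | P4 15-16 | P1 16-17 | P5 17-18 | P3 18-19 | P2 19-20 | P4 20-21 | P1 21-22 | P5 22-23 | P3 23-24 | P2 24-25 | P4 25-26 | P1 26-27 | P5 27-28 | P2 28-29 | P4 29-30 | P1 30-31 | P2 31-32 | P4 32-33 | P1 33-34 | P4 34-35 | P1 35-36 | P4 36-37 | P1 37-38 | P4 38-39 | P1 39-40 | P4 40-41 | P1 41-42 | P4 42-45 |
Completion: P1=42  P2=32  P3=24  P4=45  P5=28
Waiting(P2) = turnaround − burst = 32 − 10 = 22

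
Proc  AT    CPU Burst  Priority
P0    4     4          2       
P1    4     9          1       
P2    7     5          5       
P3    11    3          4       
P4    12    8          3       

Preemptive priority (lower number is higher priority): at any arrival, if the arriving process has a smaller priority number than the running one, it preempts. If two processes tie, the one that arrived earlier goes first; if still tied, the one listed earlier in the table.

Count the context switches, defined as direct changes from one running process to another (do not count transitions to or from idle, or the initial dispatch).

Gantt: | idle 0-4 | P1 4-13 | P0 13-17 | P4 17-25 | P3 25-28 | P2 28-33 |
Completion: P0=17  P1=13  P2=33  P3=28  P4=25

4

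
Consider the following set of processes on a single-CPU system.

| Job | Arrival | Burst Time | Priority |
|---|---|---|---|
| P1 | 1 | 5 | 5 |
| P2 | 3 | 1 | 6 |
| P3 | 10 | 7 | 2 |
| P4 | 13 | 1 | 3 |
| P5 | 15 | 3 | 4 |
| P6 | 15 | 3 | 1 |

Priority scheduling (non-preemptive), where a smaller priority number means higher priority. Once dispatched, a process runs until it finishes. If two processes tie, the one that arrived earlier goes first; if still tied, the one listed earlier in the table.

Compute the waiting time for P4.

7

Schedule: | idle 0-1 | P1 1-6 | P2 6-7 | idle 7-10 | P3 10-17 | P6 17-20 | P4 20-21 | P5 21-24 |
Completion: P1=6  P2=7  P3=17  P4=21  P5=24  P6=20
Turnaround (C−A): P1=5  P2=4  P3=7  P4=8  P5=9  P6=5
Waiting(P4) = turnaround − burst = 8 − 1 = 7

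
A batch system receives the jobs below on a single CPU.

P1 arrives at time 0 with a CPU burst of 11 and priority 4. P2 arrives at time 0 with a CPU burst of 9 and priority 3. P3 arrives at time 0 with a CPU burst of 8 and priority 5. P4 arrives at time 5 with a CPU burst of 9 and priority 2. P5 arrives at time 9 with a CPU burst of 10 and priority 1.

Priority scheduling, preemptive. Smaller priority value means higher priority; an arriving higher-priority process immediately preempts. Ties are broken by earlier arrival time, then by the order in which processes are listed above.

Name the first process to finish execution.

Schedule: | P2 0-5 | P4 5-9 | P5 9-19 | P4 19-24 | P2 24-28 | P1 28-39 | P3 39-47 |
Completion: P1=39  P2=28  P3=47  P4=24  P5=19
Turnaround (C−A): P1=39  P2=28  P3=47  P4=19  P5=10
Finish order: P5 → P4 → P2 → P1 → P3

P5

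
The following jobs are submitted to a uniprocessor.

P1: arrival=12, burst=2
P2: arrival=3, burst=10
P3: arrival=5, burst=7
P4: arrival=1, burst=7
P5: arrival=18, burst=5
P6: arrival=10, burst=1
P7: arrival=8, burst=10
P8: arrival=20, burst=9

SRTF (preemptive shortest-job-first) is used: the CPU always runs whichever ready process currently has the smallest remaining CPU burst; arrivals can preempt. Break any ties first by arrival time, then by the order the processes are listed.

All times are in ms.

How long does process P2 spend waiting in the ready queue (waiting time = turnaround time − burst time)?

Gantt: | idle 0-1 | P4 1-8 | P3 8-10 | P6 10-11 | P3 11-12 | P1 12-14 | P3 14-18 | P5 18-23 | P8 23-32 | P2 32-42 | P7 42-52 |
Completion: P1=14  P2=42  P3=18  P4=8  P5=23  P6=11  P7=52  P8=32
Waiting(P2) = turnaround − burst = 39 − 10 = 29

29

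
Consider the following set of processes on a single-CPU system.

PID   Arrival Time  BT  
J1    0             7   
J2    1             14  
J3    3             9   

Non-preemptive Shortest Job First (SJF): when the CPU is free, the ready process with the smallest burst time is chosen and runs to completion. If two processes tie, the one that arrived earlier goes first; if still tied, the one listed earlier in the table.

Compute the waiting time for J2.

15

Schedule: | J1 0-7 | J3 7-16 | J2 16-30 |
Completion: J1=7  J2=30  J3=16
Turnaround (C−A): J1=7  J2=29  J3=13
Waiting(J2) = turnaround − burst = 29 − 14 = 15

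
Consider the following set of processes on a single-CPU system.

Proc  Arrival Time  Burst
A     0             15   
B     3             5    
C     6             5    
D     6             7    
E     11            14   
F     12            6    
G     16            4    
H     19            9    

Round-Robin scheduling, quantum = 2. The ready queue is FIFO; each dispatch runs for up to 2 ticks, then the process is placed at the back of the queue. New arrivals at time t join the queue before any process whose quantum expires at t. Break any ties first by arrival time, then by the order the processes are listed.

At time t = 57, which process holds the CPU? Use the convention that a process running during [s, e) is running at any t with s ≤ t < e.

Timeline: | A 0-4 | B 4-6 | A 6-8 | C 8-10 | D 10-12 | B 12-14 | A 14-16 | C 16-18 | E 18-20 | F 20-22 | D 22-24 | B 24-25 | G 25-27 | A 27-29 | C 29-30 | H 30-32 | E 32-34 | F 34-36 | D 36-38 | G 38-40 | A 40-42 | H 42-44 | E 44-46 | F 46-48 | D 48-49 | A 49-51 | H 51-53 | E 53-55 | A 55-56 | H 56-58 | E 58-60 | H 60-61 | E 61-65 |
Completion: A=56  B=25  C=30  D=49  E=65  F=48  G=40  H=61
Turnaround (C−A): A=56  B=22  C=24  D=43  E=54  F=36  G=24  H=42

H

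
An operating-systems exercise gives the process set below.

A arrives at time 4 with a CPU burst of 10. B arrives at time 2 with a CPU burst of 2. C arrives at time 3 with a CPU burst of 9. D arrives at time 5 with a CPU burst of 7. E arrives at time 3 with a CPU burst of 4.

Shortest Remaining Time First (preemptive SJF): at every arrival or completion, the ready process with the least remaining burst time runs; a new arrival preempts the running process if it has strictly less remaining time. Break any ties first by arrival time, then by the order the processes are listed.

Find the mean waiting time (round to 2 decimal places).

Timeline: | idle 0-2 | B 2-4 | E 4-8 | D 8-15 | C 15-24 | A 24-34 |
Completion: A=34  B=4  C=24  D=15  E=8
Turnaround (C−A): A=30  B=2  C=21  D=10  E=5
Waiting times: A=20, B=0, C=12, D=3, E=1
Average waiting = (20+0+12+3+1) / 5 = 36/5 = 7.20

7.20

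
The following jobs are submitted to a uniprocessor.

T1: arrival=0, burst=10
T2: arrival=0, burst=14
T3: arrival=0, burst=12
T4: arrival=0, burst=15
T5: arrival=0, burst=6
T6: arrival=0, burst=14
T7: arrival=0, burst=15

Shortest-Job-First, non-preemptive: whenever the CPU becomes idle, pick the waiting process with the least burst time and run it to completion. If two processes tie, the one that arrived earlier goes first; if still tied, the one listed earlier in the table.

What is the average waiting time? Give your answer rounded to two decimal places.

31.29

Gantt: | T5 0-6 | T1 6-16 | T3 16-28 | T2 28-42 | T6 42-56 | T4 56-71 | T7 71-86 |
Completion: T1=16  T2=42  T3=28  T4=71  T5=6  T6=56  T7=86
Turnaround (C−A): T1=16  T2=42  T3=28  T4=71  T5=6  T6=56  T7=86
Waiting times: T1=6, T2=28, T3=16, T4=56, T5=0, T6=42, T7=71
Average waiting = (6+28+16+56+0+42+71) / 7 = 219/7 = 31.29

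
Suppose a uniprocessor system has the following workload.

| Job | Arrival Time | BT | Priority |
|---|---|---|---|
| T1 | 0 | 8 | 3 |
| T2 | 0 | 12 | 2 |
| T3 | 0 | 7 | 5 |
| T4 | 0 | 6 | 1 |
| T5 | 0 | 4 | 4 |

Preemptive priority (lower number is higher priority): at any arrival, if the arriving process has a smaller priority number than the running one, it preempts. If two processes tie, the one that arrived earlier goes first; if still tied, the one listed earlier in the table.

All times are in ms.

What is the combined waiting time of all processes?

80

Gantt: | T4 0-6 | T2 6-18 | T1 18-26 | T5 26-30 | T3 30-37 |
Completion: T1=26  T2=18  T3=37  T4=6  T5=30
Turnaround (C−A): T1=26  T2=18  T3=37  T4=6  T5=30
Waiting = turnaround − burst: T1=18, T2=6, T3=30, T4=0, T5=26
Total waiting = 18 + 6 + 30 + 0 + 26 = 80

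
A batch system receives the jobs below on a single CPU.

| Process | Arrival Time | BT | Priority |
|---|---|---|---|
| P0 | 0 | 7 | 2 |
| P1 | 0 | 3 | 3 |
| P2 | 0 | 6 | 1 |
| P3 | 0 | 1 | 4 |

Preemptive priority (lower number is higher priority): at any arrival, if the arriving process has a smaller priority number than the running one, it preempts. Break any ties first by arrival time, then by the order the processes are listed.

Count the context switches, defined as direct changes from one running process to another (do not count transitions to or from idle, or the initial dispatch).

Gantt: | P2 0-6 | P0 6-13 | P1 13-16 | P3 16-17 |
Completion: P0=13  P1=16  P2=6  P3=17
Turnaround (C−A): P0=13  P1=16  P2=6  P3=17

3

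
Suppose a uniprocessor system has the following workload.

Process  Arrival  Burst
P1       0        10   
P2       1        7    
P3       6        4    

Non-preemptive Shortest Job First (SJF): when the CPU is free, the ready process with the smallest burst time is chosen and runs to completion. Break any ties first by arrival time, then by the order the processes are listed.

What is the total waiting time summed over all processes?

Gantt: | P1 0-10 | P3 10-14 | P2 14-21 |
Completion: P1=10  P2=21  P3=14
Waiting = turnaround − burst: P1=0, P2=13, P3=4
Total waiting = 0 + 13 + 4 = 17

17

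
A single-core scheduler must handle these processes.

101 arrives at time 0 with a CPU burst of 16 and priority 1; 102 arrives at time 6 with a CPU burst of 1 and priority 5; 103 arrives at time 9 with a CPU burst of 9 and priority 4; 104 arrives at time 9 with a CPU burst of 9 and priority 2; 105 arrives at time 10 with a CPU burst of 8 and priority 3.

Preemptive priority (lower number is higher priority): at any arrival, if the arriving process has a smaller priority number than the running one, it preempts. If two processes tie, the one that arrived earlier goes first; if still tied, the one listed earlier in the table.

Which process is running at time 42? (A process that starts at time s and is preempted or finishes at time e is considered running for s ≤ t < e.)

Timeline: | 101 0-16 | 104 16-25 | 105 25-33 | 103 33-42 | 102 42-43 |
Completion: 101=16  102=43  103=42  104=25  105=33
Turnaround (C−A): 101=16  102=37  103=33  104=16  105=23

102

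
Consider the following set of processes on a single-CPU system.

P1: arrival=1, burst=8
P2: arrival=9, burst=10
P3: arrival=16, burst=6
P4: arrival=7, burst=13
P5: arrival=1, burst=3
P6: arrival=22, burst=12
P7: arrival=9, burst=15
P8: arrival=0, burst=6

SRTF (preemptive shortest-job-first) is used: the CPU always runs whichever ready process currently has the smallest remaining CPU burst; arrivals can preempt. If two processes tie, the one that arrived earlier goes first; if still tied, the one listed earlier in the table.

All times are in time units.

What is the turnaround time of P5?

3

Timeline: | P8 0-1 | P5 1-4 | P8 4-9 | P1 9-17 | P3 17-23 | P2 23-33 | P6 33-45 | P4 45-58 | P7 58-73 |
Completion: P1=17  P2=33  P3=23  P4=58  P5=4  P6=45  P7=73  P8=9
Turnaround(P5) = completion − arrival = 4 − 1 = 3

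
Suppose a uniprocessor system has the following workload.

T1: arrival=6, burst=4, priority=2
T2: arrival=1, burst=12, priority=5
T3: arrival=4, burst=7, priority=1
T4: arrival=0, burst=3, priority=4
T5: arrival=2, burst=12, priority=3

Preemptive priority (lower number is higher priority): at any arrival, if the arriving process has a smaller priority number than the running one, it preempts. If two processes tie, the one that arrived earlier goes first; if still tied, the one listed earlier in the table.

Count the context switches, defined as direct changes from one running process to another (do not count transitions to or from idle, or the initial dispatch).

Timeline: | T4 0-2 | T5 2-4 | T3 4-11 | T1 11-15 | T5 15-25 | T4 25-26 | T2 26-38 |
Completion: T1=15  T2=38  T3=11  T4=26  T5=25

6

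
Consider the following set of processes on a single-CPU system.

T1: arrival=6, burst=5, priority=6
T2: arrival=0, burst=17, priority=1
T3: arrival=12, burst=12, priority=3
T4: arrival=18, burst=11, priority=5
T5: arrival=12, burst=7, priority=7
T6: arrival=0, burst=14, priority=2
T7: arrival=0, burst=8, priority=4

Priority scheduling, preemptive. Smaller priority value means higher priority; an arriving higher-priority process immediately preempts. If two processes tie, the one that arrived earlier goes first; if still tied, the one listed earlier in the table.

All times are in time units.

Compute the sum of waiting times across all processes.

Schedule: | T2 0-17 | T6 17-31 | T3 31-43 | T7 43-51 | T4 51-62 | T1 62-67 | T5 67-74 |
Completion: T1=67  T2=17  T3=43  T4=62  T5=74  T6=31  T7=51
Turnaround (C−A): T1=61  T2=17  T3=31  T4=44  T5=62  T6=31  T7=51
Waiting = turnaround − burst: T1=56, T2=0, T3=19, T4=33, T5=55, T6=17, T7=43
Total waiting = 56 + 0 + 19 + 33 + 55 + 17 + 43 = 223

223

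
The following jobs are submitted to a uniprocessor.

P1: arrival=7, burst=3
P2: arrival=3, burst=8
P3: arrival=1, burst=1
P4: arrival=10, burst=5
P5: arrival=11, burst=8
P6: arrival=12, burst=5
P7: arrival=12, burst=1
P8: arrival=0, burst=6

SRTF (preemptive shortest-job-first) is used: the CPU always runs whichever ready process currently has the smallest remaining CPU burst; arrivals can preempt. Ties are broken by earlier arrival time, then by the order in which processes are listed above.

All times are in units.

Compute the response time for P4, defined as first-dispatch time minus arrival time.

Timeline: | P8 0-1 | P3 1-2 | P8 2-7 | P1 7-10 | P4 10-12 | P7 12-13 | P4 13-16 | P6 16-21 | P2 21-29 | P5 29-37 |
Completion: P1=10  P2=29  P3=2  P4=16  P5=37  P6=21  P7=13  P8=7
Turnaround (C−A): P1=3  P2=26  P3=1  P4=6  P5=26  P6=9  P7=1  P8=7
Response(P4) = first start − arrival = 10 − 10 = 0

0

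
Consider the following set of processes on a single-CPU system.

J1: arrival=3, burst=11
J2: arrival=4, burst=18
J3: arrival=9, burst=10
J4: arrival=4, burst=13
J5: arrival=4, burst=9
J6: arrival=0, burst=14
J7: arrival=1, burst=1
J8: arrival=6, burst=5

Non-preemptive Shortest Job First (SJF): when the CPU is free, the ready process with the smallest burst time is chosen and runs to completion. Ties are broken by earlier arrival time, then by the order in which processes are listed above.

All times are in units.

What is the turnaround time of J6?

Timeline: | J6 0-14 | J7 14-15 | J8 15-20 | J5 20-29 | J3 29-39 | J1 39-50 | J4 50-63 | J2 63-81 |
Completion: J1=50  J2=81  J3=39  J4=63  J5=29  J6=14  J7=15  J8=20
Turnaround(J6) = completion − arrival = 14 − 0 = 14

14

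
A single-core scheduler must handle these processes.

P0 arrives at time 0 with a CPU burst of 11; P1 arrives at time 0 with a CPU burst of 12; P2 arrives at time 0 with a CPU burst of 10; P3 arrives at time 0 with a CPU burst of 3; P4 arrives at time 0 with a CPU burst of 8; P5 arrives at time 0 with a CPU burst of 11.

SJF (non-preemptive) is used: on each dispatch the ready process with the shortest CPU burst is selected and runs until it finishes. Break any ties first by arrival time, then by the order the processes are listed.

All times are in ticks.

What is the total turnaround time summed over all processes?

Gantt: | P3 0-3 | P4 3-11 | P2 11-21 | P0 21-32 | P5 32-43 | P1 43-55 |
Completion: P0=32  P1=55  P2=21  P3=3  P4=11  P5=43
Turnaround = completion − arrival: P0=32, P1=55, P2=21, P3=3, P4=11, P5=43
Total turnaround = 32 + 55 + 21 + 3 + 11 + 43 = 165

165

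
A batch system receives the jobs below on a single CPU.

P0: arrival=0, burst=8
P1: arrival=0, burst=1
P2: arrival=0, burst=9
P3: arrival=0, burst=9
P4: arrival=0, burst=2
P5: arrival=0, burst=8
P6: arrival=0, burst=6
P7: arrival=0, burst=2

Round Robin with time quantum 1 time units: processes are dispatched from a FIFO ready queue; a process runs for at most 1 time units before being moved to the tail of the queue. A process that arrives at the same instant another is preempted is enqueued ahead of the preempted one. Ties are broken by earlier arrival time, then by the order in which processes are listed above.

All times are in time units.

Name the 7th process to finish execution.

P2

Gantt: | P0 0-1 | P1 1-2 | P2 2-3 | P3 3-4 | P4 4-5 | P5 5-6 | P6 6-7 | P7 7-8 | P0 8-9 | P2 9-10 | P3 10-11 | P4 11-12 | P5 12-13 | P6 13-14 | P7 14-15 | P0 15-16 | P2 16-17 | P3 17-18 | P5 18-19 | P6 19-20 | P0 20-21 | P2 21-22 | P3 22-23 | P5 23-24 | P6 24-25 | P0 25-26 | P2 26-27 | P3 27-28 | P5 28-29 | P6 29-30 | P0 30-31 | P2 31-32 | P3 32-33 | P5 33-34 | P6 34-35 | P0 35-36 | P2 36-37 | P3 37-38 | P5 38-39 | P0 39-40 | P2 40-41 | P3 41-42 | P5 42-43 | P2 43-44 | P3 44-45 |
Completion: P0=40  P1=2  P2=44  P3=45  P4=12  P5=43  P6=35  P7=15
Finish order: P1 → P4 → P7 → P6 → P0 → P5 → P2 → P3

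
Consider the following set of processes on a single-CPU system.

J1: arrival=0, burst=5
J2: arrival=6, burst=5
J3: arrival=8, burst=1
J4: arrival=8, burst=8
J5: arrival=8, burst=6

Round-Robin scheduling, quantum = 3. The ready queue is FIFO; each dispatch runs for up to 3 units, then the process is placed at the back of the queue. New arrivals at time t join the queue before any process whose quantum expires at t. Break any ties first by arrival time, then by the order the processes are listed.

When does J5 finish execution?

Schedule: | J1 0-5 | idle 5-6 | J2 6-9 | J3 9-10 | J4 10-13 | J5 13-16 | J2 16-18 | J4 18-21 | J5 21-24 | J4 24-26 |
Completion: J1=5  J2=18  J3=10  J4=26  J5=24

24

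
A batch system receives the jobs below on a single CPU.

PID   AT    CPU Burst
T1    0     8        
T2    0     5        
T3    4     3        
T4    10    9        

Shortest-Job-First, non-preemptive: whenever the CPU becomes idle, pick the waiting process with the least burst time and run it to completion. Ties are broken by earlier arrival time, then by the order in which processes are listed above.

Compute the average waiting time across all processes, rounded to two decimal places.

Schedule: | T2 0-5 | T3 5-8 | T1 8-16 | T4 16-25 |
Completion: T1=16  T2=5  T3=8  T4=25
Turnaround (C−A): T1=16  T2=5  T3=4  T4=15
Waiting times: T1=8, T2=0, T3=1, T4=6
Average waiting = (8+0+1+6) / 4 = 15/4 = 3.75

3.75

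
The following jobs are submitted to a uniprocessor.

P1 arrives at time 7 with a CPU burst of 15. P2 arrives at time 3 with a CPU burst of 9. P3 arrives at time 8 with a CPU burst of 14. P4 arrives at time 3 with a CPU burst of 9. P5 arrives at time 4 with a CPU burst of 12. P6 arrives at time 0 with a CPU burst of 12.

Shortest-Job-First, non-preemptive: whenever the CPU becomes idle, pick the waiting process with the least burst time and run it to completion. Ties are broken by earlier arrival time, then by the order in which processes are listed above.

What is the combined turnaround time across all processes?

207

Gantt: | P6 0-12 | P2 12-21 | P4 21-30 | P5 30-42 | P3 42-56 | P1 56-71 |
Completion: P1=71  P2=21  P3=56  P4=30  P5=42  P6=12
Turnaround = completion − arrival: P1=64, P2=18, P3=48, P4=27, P5=38, P6=12
Total turnaround = 64 + 18 + 48 + 27 + 38 + 12 = 207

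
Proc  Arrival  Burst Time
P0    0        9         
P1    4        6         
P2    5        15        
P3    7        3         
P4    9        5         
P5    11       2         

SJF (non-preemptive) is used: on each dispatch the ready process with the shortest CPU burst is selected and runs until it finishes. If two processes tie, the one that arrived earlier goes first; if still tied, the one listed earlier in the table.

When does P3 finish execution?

Timeline: | P0 0-9 | P3 9-12 | P5 12-14 | P4 14-19 | P1 19-25 | P2 25-40 |
Completion: P0=9  P1=25  P2=40  P3=12  P4=19  P5=14
Turnaround (C−A): P0=9  P1=21  P2=35  P3=5  P4=10  P5=3

12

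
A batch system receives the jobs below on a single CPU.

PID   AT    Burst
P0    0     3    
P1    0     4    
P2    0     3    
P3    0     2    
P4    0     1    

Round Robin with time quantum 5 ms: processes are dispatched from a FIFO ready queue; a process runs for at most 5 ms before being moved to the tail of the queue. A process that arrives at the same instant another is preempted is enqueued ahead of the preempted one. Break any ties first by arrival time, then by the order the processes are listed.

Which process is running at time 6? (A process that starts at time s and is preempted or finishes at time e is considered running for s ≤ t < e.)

Schedule: | P0 0-3 | P1 3-7 | P2 7-10 | P3 10-12 | P4 12-13 |
Completion: P0=3  P1=7  P2=10  P3=12  P4=13

P1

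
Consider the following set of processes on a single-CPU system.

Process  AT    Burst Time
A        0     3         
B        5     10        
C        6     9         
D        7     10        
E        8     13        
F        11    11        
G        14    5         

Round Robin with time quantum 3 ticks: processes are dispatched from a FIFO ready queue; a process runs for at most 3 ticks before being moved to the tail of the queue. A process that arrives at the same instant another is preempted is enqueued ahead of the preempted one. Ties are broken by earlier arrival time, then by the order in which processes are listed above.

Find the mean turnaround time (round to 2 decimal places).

Gantt: | A 0-3 | idle 3-5 | B 5-8 | C 8-11 | D 11-14 | E 14-17 | B 17-20 | F 20-23 | C 23-26 | G 26-29 | D 29-32 | E 32-35 | B 35-38 | F 38-41 | C 41-44 | G 44-46 | D 46-49 | E 49-52 | B 52-53 | F 53-56 | D 56-57 | E 57-60 | F 60-62 | E 62-63 |
Completion: A=3  B=53  C=44  D=57  E=63  F=62  G=46
Turnaround (C−A): A=3  B=48  C=38  D=50  E=55  F=51  G=32
Turnaround times: A=3, B=48, C=38, D=50, E=55, F=51, G=32
Average turnaround = (3+48+38+50+55+51+32) / 7 = 277/7 = 39.57

39.57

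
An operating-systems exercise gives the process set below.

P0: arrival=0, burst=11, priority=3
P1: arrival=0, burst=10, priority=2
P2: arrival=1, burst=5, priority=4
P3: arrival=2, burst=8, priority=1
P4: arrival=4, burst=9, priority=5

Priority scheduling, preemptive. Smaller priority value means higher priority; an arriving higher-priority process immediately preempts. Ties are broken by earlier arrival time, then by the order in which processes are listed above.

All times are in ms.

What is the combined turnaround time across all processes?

127

Schedule: | P1 0-2 | P3 2-10 | P1 10-18 | P0 18-29 | P2 29-34 | P4 34-43 |
Completion: P0=29  P1=18  P2=34  P3=10  P4=43
Turnaround = completion − arrival: P0=29, P1=18, P2=33, P3=8, P4=39
Total turnaround = 29 + 18 + 33 + 8 + 39 = 127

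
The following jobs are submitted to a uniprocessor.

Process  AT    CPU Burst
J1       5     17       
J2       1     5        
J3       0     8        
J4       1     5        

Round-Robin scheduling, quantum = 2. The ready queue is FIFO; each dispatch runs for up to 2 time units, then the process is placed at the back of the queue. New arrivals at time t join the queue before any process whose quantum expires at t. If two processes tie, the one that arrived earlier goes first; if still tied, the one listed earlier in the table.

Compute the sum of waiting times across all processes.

52

Timeline: | J3 0-2 | J2 2-4 | J4 4-6 | J3 6-8 | J2 8-10 | J1 10-12 | J4 12-14 | J3 14-16 | J2 16-17 | J1 17-19 | J4 19-20 | J3 20-22 | J1 22-35 |
Completion: J1=35  J2=17  J3=22  J4=20
Waiting = turnaround − burst: J1=13, J2=11, J3=14, J4=14
Total waiting = 13 + 11 + 14 + 14 = 52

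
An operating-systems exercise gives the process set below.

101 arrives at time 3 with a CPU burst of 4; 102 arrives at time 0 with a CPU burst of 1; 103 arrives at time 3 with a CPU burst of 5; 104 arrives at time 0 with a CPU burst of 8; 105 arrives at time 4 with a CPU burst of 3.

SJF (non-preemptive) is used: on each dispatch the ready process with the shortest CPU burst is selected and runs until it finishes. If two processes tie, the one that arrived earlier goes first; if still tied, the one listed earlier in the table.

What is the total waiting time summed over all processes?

Gantt: | 102 0-1 | 104 1-9 | 105 9-12 | 101 12-16 | 103 16-21 |
Completion: 101=16  102=1  103=21  104=9  105=12
Turnaround (C−A): 101=13  102=1  103=18  104=9  105=8
Waiting = turnaround − burst: 101=9, 102=0, 103=13, 104=1, 105=5
Total waiting = 9 + 0 + 13 + 1 + 5 = 28

28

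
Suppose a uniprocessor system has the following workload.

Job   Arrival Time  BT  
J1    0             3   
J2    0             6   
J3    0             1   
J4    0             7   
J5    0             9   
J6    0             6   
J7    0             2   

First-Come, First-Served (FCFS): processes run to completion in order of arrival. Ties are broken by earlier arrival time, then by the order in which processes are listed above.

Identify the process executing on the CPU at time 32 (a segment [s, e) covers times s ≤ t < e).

J7

Schedule: | J1 0-3 | J2 3-9 | J3 9-10 | J4 10-17 | J5 17-26 | J6 26-32 | J7 32-34 |
Completion: J1=3  J2=9  J3=10  J4=17  J5=26  J6=32  J7=34
Turnaround (C−A): J1=3  J2=9  J3=10  J4=17  J5=26  J6=32  J7=34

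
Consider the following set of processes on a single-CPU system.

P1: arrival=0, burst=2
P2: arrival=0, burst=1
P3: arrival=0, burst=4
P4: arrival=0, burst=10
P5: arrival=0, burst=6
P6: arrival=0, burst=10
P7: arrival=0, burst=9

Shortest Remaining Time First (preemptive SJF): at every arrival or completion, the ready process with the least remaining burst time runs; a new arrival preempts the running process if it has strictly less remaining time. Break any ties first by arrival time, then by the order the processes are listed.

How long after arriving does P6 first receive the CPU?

Gantt: | P2 0-1 | P1 1-3 | P3 3-7 | P5 7-13 | P7 13-22 | P4 22-32 | P6 32-42 |
Completion: P1=3  P2=1  P3=7  P4=32  P5=13  P6=42  P7=22
Turnaround (C−A): P1=3  P2=1  P3=7  P4=32  P5=13  P6=42  P7=22
Response(P6) = first start − arrival = 32 − 0 = 32

32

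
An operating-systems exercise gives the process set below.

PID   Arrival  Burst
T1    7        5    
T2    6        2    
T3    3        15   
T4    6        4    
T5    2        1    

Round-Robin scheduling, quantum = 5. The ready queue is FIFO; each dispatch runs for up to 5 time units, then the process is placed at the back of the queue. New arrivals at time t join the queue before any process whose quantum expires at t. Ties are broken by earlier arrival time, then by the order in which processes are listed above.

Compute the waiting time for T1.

Timeline: | idle 0-2 | T5 2-3 | T3 3-8 | T2 8-10 | T4 10-14 | T1 14-19 | T3 19-29 |
Completion: T1=19  T2=10  T3=29  T4=14  T5=3
Turnaround (C−A): T1=12  T2=4  T3=26  T4=8  T5=1
Waiting(T1) = turnaround − burst = 12 − 5 = 7

7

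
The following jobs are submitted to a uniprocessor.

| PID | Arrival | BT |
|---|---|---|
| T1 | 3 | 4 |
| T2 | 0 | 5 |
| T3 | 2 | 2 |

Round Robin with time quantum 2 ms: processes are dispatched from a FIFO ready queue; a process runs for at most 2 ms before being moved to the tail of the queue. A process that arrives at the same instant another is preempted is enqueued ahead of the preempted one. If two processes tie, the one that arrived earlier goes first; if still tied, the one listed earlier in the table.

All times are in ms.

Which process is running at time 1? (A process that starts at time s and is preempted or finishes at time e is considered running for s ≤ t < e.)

Timeline: | T2 0-2 | T3 2-4 | T2 4-6 | T1 6-8 | T2 8-9 | T1 9-11 |
Completion: T1=11  T2=9  T3=4

T2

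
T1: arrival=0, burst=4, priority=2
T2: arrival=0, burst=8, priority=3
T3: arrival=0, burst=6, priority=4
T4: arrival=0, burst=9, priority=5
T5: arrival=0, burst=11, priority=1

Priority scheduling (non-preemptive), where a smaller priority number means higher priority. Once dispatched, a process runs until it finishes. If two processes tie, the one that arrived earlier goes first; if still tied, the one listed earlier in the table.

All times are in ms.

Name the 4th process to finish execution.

Schedule: | T5 0-11 | T1 11-15 | T2 15-23 | T3 23-29 | T4 29-38 |
Completion: T1=15  T2=23  T3=29  T4=38  T5=11
Finish order: T5 → T1 → T2 → T3 → T4

T3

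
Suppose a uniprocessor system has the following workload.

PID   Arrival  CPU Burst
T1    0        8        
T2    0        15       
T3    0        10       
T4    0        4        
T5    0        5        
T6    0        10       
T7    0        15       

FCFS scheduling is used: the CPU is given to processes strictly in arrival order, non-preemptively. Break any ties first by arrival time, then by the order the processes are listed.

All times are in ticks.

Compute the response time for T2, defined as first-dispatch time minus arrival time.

8

Timeline: | T1 0-8 | T2 8-23 | T3 23-33 | T4 33-37 | T5 37-42 | T6 42-52 | T7 52-67 |
Completion: T1=8  T2=23  T3=33  T4=37  T5=42  T6=52  T7=67
Turnaround (C−A): T1=8  T2=23  T3=33  T4=37  T5=42  T6=52  T7=67
Response(T2) = first start − arrival = 8 − 0 = 8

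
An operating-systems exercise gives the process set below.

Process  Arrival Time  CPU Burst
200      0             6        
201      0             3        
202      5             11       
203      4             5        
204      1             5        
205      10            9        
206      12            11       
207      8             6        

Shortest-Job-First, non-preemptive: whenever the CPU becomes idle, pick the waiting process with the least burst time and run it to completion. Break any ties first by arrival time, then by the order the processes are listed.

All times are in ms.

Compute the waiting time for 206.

Schedule: | 201 0-3 | 204 3-8 | 203 8-13 | 200 13-19 | 207 19-25 | 205 25-34 | 202 34-45 | 206 45-56 |
Completion: 200=19  201=3  202=45  203=13  204=8  205=34  206=56  207=25
Waiting(206) = turnaround − burst = 44 − 11 = 33

33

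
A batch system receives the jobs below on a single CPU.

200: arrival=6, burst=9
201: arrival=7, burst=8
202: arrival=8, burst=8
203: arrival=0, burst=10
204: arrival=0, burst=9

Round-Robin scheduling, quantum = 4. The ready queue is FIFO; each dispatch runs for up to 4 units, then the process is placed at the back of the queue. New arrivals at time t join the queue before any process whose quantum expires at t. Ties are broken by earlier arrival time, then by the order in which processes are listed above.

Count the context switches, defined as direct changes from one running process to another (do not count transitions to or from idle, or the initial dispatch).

12

Gantt: | 203 0-4 | 204 4-8 | 203 8-12 | 200 12-16 | 201 16-20 | 202 20-24 | 204 24-28 | 203 28-30 | 200 30-34 | 201 34-38 | 202 38-42 | 204 42-43 | 200 43-44 |
Completion: 200=44  201=38  202=42  203=30  204=43
Turnaround (C−A): 200=38  201=31  202=34  203=30  204=43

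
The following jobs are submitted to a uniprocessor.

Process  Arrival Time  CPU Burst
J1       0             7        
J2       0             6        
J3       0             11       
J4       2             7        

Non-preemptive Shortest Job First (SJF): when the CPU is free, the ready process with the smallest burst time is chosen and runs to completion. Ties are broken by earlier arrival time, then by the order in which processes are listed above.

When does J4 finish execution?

Timeline: | J2 0-6 | J1 6-13 | J4 13-20 | J3 20-31 |
Completion: J1=13  J2=6  J3=31  J4=20
Turnaround (C−A): J1=13  J2=6  J3=31  J4=18

20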